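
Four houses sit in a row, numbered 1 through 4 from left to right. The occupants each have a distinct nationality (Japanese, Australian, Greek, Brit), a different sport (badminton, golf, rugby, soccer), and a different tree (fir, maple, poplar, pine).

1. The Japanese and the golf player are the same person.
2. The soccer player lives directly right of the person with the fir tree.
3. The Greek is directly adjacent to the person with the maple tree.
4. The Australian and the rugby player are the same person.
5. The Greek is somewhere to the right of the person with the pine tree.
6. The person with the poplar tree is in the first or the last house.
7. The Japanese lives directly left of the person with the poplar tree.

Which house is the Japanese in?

3

From clue 7, the Japanese must be in house 3.
The person with the poplar tree is in house 4 (clue 7).
From clue 1, the golf player must be in house 3.
So house 2 gets pine for tree.
From clue 5, the Greek must be in house 4.
Clue 3 places the person with the maple tree in house 3.
So house 1 gets fir for tree.
The soccer player is in house 2 (clue 2).
House 4's sport must be badminton (nothing else left).
By clue 4, the Australian is in house 1.
House 2's nationality must be Brit (nothing else left).
House 1 sport: only rugby fits.
So: house 1 = Australian/rugby/fir, house 2 = Brit/soccer/pine, house 3 = Japanese/golf/maple, house 4 = Greek/badminton/poplar.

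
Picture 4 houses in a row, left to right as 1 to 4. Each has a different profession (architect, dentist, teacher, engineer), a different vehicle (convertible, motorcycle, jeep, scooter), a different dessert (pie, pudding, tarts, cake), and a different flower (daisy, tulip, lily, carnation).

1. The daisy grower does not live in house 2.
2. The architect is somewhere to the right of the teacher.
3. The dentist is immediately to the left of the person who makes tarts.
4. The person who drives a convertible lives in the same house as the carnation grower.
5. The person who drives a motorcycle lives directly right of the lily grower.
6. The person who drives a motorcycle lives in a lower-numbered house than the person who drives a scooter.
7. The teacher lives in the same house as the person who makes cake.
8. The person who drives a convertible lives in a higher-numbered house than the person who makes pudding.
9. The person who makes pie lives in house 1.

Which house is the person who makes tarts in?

4

From clue 9, the person who makes pie must be in house 1.
The only vehicle still possible for house 1 is jeep.
So house 4 gets tarts for dessert.
By clue 3, the dentist is in house 3.
That leaves engineer as the profession for house 1.
So house 2 gets teacher for profession.
House 4's profession must be architect (nothing else left).
House 2's vehicle must be motorcycle (nothing else left).
From clue 5, the lily grower must be in house 1.
By clue 7, the person who makes cake is in house 2.
The only dessert still possible for house 3 is pudding.
So house 2 gets tulip for flower.
By clue 8, the person who drives a convertible is in house 4.
So house 3 gets scooter for vehicle.
The carnation grower is in house 4 (clue 4).
The only flower still possible for house 3 is daisy.
So: house 1 = engineer/jeep/pie/lily, house 2 = teacher/motorcycle/cake/tulip, house 3 = dentist/scooter/pudding/daisy, house 4 = architect/convertible/tarts/carnation.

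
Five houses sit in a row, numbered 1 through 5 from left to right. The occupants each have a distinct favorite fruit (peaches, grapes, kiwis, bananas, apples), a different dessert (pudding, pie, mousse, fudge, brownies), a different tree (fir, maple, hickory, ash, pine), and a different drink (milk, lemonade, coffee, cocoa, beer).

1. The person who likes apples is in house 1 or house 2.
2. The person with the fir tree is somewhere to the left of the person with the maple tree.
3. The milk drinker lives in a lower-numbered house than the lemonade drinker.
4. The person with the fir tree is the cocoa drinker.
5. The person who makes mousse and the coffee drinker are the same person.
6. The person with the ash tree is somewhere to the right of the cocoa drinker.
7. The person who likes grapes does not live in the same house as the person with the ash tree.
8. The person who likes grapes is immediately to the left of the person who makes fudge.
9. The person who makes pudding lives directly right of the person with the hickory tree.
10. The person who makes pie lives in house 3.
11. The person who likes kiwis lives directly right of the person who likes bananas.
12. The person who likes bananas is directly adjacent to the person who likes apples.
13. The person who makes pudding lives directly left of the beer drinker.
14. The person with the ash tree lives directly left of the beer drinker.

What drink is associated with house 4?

lemonade

From clue 10, the person who makes pie must be in house 3.
The only favorite fruit still possible for house 5 is peaches.
The person who likes apples is narrowed to house 1 or 2; consider each.
Placing it in house 1 leads to a contradiction, so it's in house 2.
From clue 11, the person who likes kiwis must be in house 4.
Clue 11: the person who likes bananas is in house 3.
So house 1 gets grapes for favorite fruit.
The person who makes fudge is in house 2 (clue 8).
The person with the hickory tree is in house 3 (clue 9).
Clue 13 places the beer drinker in house 5.
By clue 14, the person with the ash tree is in house 4.
House 4's dessert must be pudding (nothing else left).
By clue 5, the person who makes mousse is in house 1.
Clue 5 places the coffee drinker in house 1.
So house 5 gets brownies for dessert.
So house 2 gets cocoa for drink.
House 4's drink must be lemonade (nothing else left).
The person with the fir tree is in house 2 (clue 4).
That leaves pine as the tree for house 1.
House 5's tree must be maple (nothing else left).
So house 3 gets milk for drink.
So: house 1 = grapes/mousse/pine/coffee, house 2 = apples/fudge/fir/cocoa, house 3 = bananas/pie/hickory/milk, house 4 = kiwis/pudding/ash/lemonade, house 5 = peaches/brownies/maple/beer.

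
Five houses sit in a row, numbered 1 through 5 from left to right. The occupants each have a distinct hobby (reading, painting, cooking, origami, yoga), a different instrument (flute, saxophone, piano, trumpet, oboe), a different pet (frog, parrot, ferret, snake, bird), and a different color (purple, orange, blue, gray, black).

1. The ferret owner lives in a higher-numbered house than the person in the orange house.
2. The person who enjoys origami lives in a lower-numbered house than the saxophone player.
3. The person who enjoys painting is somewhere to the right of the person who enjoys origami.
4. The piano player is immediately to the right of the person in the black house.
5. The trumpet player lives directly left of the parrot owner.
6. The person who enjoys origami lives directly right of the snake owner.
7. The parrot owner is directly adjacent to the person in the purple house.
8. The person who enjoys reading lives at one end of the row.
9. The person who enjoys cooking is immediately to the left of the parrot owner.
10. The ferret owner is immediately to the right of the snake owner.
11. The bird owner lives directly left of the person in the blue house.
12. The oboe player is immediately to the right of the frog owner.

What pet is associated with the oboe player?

snake

The only pet still possible for house 5 is parrot.
Clue 5: the trumpet player is in house 4.
The person in the purple house is in house 4 (clue 7).
Clue 9: the person who enjoys cooking is in house 4.
The only instrument still possible for house 1 is flute.
The only pet still possible for house 3 is ferret.
Clue 10: the snake owner is in house 2.
The person who enjoys origami is in house 3 (clue 6).
That leaves yoga as the hobby for house 2.
House 3's color must be gray (nothing else left).
House 5 color: only blue fits.
By clue 2, the saxophone player is in house 5.
Clue 11 places the bird owner in house 4.
That leaves reading as the hobby for house 1.
House 5's hobby must be painting (nothing else left).
House 2's instrument must be oboe (nothing else left).
That leaves piano as the instrument for house 3.
The only pet still possible for house 1 is frog.
Clue 4: the person in the black house is in house 2.
That leaves orange as the color for house 1.
So: house 1 = reading/flute/frog/orange, house 2 = yoga/oboe/snake/black, house 3 = origami/piano/ferret/gray, house 4 = cooking/trumpet/bird/purple, house 5 = painting/saxophone/parrot/blue.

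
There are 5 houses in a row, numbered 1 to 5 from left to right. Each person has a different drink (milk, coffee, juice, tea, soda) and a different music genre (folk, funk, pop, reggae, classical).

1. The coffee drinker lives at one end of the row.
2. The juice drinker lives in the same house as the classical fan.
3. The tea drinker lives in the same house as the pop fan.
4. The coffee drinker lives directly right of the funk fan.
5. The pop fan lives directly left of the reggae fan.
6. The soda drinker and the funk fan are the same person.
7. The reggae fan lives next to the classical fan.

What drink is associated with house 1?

tea

By clue 4, the coffee drinker is in house 5.
From clue 4, the funk fan must be in house 4.
Clue 6: the soda drinker is in house 4.
So house 5 gets folk for music genre.
The tea drinker is narrowed to house 1 or 2; consider each.
Placing it in house 2 leads to a contradiction, so it's in house 1.
Clue 3 places the pop fan in house 1.
From clue 5, the reggae fan must be in house 2.
The only music genre still possible for house 3 is classical.
Clue 2: the juice drinker is in house 3.
So house 2 gets milk for drink.
So: house 1 = tea/pop, house 2 = milk/reggae, house 3 = juice/classical, house 4 = soda/funk, house 5 = coffee/folk.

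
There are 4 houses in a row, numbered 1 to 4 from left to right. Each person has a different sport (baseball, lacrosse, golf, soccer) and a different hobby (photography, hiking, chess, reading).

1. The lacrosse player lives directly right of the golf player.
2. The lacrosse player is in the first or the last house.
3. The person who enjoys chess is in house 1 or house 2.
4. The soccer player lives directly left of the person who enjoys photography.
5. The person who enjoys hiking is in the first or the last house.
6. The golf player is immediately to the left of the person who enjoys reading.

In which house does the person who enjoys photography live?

Clue 2 places the lacrosse player in house 4.
Clue 1: the golf player is in house 3.
The person who enjoys reading is in house 4 (clue 6).
The only hobby still possible for house 3 is photography.
Clue 4 places the soccer player in house 2.
House 1 sport: only baseball fits.
So house 1 gets hiking for hobby.
House 2's hobby must be chess (nothing else left).
So: house 1 = baseball/hiking, house 2 = soccer/chess, house 3 = golf/photography, house 4 = lacrosse/reading.

3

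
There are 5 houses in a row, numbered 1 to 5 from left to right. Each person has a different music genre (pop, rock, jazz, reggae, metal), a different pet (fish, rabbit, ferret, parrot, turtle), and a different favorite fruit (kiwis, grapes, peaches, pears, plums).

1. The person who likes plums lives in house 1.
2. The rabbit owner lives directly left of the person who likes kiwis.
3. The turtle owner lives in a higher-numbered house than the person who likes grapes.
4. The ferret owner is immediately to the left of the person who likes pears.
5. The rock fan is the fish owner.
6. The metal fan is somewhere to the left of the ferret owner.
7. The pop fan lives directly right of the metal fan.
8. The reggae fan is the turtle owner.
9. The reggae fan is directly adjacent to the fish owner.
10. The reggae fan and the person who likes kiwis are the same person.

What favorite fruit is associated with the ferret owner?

Clue 1 places the person who likes plums in house 1.
House 1 pet: only parrot fits.
The metal fan is narrowed to house 1 or 2 or 3; consider each.
Placing it in house 2 and house 3 leads to a contradiction, so it's in house 1.
Clue 7: the pop fan is in house 2.
The jazz fan is narrowed to house 3 or 4 or 5; consider each.
Placing it in house 4 and house 5 leads to a contradiction, so it's in house 3.
House 2 pet: only ferret fits.
The only pet still possible for house 3 is rabbit.
From clue 2, the person who likes kiwis must be in house 4.
Clue 4 places the person who likes pears in house 3.
The reggae fan is in house 4 (clue 10).
That leaves rock as the music genre for house 5.
The only favorite fruit still possible for house 5 is peaches.
Clue 5: the fish owner is in house 5.
From clue 8, the turtle owner must be in house 4.
So house 2 gets grapes for favorite fruit.
So: house 1 = metal/parrot/plums, house 2 = pop/ferret/grapes, house 3 = jazz/rabbit/pears, house 4 = reggae/turtle/kiwis, house 5 = rock/fish/peaches.

grapes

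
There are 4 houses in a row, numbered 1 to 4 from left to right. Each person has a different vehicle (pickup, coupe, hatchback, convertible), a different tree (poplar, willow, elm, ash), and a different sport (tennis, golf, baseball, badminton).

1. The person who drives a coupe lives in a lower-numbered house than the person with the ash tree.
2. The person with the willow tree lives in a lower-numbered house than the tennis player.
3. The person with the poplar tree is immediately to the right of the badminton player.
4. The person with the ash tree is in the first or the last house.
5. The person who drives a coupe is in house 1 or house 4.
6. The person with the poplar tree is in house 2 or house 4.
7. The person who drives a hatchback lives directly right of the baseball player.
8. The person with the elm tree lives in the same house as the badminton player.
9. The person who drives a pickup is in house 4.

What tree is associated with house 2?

Clue 4 places the person with the ash tree in house 4.
Clue 5: the person who drives a coupe is in house 1.
Clue 9: the person who drives a pickup is in house 4.
By clue 3, the badminton player is in house 1.
Clue 8: the person with the elm tree is in house 1.
That leaves poplar as the tree for house 2.
The only tree still possible for house 3 is willow.
From clue 2, the tennis player must be in house 4.
Clue 7 places the person who drives a hatchback in house 3.
That leaves convertible as the vehicle for house 2.
That leaves baseball as the sport for house 2.
The only sport still possible for house 3 is golf.
So: house 1 = coupe/elm/badminton, house 2 = convertible/poplar/baseball, house 3 = hatchback/willow/golf, house 4 = pickup/ash/tennis.

poplar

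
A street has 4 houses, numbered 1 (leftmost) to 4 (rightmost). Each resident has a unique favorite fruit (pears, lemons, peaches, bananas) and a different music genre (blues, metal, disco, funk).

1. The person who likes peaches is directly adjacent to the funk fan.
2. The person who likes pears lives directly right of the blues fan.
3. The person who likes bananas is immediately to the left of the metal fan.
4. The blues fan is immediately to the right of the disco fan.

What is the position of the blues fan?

The person who likes pears is narrowed to house 3 or 4; consider each.
Placing it in house 3 leads to a contradiction, so it's in house 4.
By clue 2, the blues fan is in house 3.
Clue 4: the disco fan is in house 2.
That leaves funk as the music genre for house 1.
House 4's music genre must be metal (nothing else left).
Clue 1: the person who likes peaches is in house 2.
The person who likes bananas is in house 3 (clue 3).
House 1's favorite fruit must be lemons (nothing else left).
So: house 1 = lemons/funk, house 2 = peaches/disco, house 3 = bananas/blues, house 4 = pears/metal.

3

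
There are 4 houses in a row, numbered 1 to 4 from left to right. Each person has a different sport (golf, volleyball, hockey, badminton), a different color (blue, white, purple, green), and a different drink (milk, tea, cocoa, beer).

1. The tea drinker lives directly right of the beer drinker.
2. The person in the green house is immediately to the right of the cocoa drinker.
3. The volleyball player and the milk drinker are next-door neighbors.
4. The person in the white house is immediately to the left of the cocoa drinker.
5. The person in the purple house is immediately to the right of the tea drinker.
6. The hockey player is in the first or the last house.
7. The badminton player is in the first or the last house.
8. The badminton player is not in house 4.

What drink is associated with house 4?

Clue 8: the badminton player is in house 1.
So house 4 gets milk for drink.
Clue 3 places the volleyball player in house 3.
So house 2 gets golf for sport.
House 4's sport must be hockey (nothing else left).
House 1 drink: only beer fits.
From clue 1, the tea drinker must be in house 2.
From clue 5, the person in the purple house must be in house 3.
House 4's color must be green (nothing else left).
That leaves cocoa as the drink for house 3.
The person in the white house is in house 2 (clue 4).
That leaves blue as the color for house 1.
So: house 1 = badminton/blue/beer, house 2 = golf/white/tea, house 3 = volleyball/purple/cocoa, house 4 = hockey/green/milk.

milk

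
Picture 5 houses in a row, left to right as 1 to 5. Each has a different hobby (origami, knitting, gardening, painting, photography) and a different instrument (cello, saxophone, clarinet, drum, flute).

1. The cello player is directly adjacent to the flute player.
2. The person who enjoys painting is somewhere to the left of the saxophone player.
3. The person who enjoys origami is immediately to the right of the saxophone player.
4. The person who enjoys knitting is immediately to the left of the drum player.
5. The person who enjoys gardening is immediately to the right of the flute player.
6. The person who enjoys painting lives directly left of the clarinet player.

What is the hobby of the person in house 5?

origami

The person who enjoys origami is narrowed to house 3 or 4 or 5; consider each.
Placing it in house 3 and house 4 leads to a contradiction, so it's in house 5.
By clue 3, the saxophone player is in house 4.
So house 5 gets drum for instrument.
By clue 4, the person who enjoys knitting is in house 4.
The person who enjoys gardening is narrowed to house 2 or 3; consider each.
Placing it in house 2 leads to a contradiction, so it's in house 3.
Clue 5: the flute player is in house 2.
The only instrument still possible for house 1 is cello.
House 3 instrument: only clarinet fits.
Clue 6 places the person who enjoys painting in house 2.
So house 1 gets photography for hobby.
So: house 1 = photography/cello, house 2 = painting/flute, house 3 = gardening/clarinet, house 4 = knitting/saxophone, house 5 = origami/drum.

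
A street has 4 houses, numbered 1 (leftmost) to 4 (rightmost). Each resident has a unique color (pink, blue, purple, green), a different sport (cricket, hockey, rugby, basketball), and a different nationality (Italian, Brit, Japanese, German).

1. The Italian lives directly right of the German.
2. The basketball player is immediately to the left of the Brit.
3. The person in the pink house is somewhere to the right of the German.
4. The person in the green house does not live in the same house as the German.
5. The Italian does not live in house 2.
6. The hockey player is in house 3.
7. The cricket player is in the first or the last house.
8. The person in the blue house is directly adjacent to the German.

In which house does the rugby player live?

2

By clue 6, the hockey player is in house 3.
House 1's nationality must be Japanese (nothing else left).
So house 4 gets Italian for nationality.
Clue 1: the German is in house 3.
Clue 3: the person in the pink house is in house 4.
House 1 color: only green fits.
That leaves blue as the color for house 2.
House 3 color: only purple fits.
That leaves Brit as the nationality for house 2.
From clue 2, the basketball player must be in house 1.
That leaves rugby as the sport for house 2.
So house 4 gets cricket for sport.
So: house 1 = green/basketball/Japanese, house 2 = blue/rugby/Brit, house 3 = purple/hockey/German, house 4 = pink/cricket/Italian.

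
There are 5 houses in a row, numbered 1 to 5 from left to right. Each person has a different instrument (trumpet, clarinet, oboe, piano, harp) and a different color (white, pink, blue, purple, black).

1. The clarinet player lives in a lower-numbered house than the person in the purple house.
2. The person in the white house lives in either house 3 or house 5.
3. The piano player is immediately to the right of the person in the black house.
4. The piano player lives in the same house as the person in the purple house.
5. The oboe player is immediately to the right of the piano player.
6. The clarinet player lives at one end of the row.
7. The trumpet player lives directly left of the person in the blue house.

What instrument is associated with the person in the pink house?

Clue 6: the clarinet player is in house 1.
The person in the white house is narrowed to house 3 or 5; consider each.
Placing it in house 5 leads to a contradiction, so it's in house 3.
From clue 4, the piano player must be in house 2.
By clue 4, the person in the purple house is in house 2.
Clue 5 places the oboe player in house 3.
That leaves harp as the instrument for house 5.
House 1 color: only black fits.
From clue 7, the person in the blue house must be in house 5.
House 4's instrument must be trumpet (nothing else left).
The only color still possible for house 4 is pink.
So: house 1 = clarinet/black, house 2 = piano/purple, house 3 = oboe/white, house 4 = trumpet/pink, house 5 = harp/blue.

trumpet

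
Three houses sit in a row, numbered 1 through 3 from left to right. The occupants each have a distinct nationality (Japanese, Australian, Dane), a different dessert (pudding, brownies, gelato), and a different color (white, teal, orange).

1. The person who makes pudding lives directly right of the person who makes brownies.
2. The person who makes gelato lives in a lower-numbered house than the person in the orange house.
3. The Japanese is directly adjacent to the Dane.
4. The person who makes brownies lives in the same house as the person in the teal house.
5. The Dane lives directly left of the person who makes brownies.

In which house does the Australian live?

The Dane is in house 1 (clue 5).
Clue 5: the person who makes brownies is in house 2.
So house 1 gets gelato for dessert.
So house 3 gets pudding for dessert.
Clue 3 places the Japanese in house 2.
The person in the teal house is in house 2 (clue 4).
House 3 nationality: only Australian fits.
House 1's color must be white (nothing else left).
House 3's color must be orange (nothing else left).
So: house 1 = Dane/gelato/white, house 2 = Japanese/brownies/teal, house 3 = Australian/pudding/orange.

3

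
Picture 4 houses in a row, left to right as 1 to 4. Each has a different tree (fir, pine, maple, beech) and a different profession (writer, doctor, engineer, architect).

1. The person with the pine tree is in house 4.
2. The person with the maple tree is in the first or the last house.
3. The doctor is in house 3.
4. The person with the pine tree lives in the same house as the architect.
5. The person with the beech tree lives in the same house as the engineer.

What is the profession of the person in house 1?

writer

The person with the pine tree is in house 4 (clue 1).
From clue 3, the doctor must be in house 3.
The architect is in house 4 (clue 4).
House 1's tree must be maple (nothing else left).
The person with the beech tree is in house 2 (clue 5).
By clue 5, the engineer is in house 2.
So house 3 gets fir for tree.
That leaves writer as the profession for house 1.
So: house 1 = maple/writer, house 2 = beech/engineer, house 3 = fir/doctor, house 4 = pine/architect.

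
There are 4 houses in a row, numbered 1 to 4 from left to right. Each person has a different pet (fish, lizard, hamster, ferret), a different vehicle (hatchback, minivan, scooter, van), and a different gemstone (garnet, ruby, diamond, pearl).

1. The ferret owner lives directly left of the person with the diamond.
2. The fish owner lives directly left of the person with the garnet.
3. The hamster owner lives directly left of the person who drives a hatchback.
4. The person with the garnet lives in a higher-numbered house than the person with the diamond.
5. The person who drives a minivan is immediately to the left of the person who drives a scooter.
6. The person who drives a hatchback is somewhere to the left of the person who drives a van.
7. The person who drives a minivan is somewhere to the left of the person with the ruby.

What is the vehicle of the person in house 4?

van

The only pet still possible for house 4 is lizard.
House 1 vehicle: only minivan fits.
The only gemstone still possible for house 1 is pearl.
Clue 5: the person who drives a scooter is in house 2.
The only pet still possible for house 3 is fish.
The only vehicle still possible for house 4 is van.
Clue 2: the person with the garnet is in house 4.
From clue 3, the hamster owner must be in house 2.
The only pet still possible for house 1 is ferret.
House 3's vehicle must be hatchback (nothing else left).
Clue 1: the person with the diamond is in house 2.
House 3 gemstone: only ruby fits.
So: house 1 = ferret/minivan/pearl, house 2 = hamster/scooter/diamond, house 3 = fish/hatchback/ruby, house 4 = lizard/van/garnet.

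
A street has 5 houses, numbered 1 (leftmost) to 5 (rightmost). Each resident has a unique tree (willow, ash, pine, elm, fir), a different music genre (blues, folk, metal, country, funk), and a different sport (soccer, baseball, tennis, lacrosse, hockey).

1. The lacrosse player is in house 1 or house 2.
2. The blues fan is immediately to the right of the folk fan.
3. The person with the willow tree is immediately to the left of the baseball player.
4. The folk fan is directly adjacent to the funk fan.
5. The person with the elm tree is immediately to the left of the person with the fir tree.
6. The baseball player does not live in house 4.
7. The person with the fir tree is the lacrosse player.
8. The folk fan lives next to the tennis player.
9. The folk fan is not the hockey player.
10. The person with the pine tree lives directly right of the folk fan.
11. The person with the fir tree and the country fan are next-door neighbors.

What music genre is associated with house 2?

metal

By clue 7, the person with the fir tree is in house 2.
Clue 7: the lacrosse player is in house 2.
The person with the willow tree is in house 4 (clue 3).
From clue 3, the baseball player must be in house 5.
By clue 5, the person with the elm tree is in house 1.
The person with the ash tree is narrowed to house 3 or 5; consider each.
Placing it in house 5 leads to a contradiction, so it's in house 3.
So house 5 gets pine for tree.
Clue 10: the folk fan is in house 4.
That leaves metal as the music genre for house 2.
From clue 2, the blues fan must be in house 5.
Clue 8: the tennis player is in house 3.
The only music genre still possible for house 1 is country.
So house 3 gets funk for music genre.
That leaves hockey as the sport for house 1.
That leaves soccer as the sport for house 4.
So: house 1 = elm/country/hockey, house 2 = fir/metal/lacrosse, house 3 = ash/funk/tennis, house 4 = willow/folk/soccer, house 5 = pine/blues/baseball.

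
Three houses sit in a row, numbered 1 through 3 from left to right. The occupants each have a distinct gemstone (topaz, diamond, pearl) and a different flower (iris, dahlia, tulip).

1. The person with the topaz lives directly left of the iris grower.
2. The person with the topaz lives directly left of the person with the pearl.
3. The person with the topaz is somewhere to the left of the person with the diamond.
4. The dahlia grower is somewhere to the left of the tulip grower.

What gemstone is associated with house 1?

House 1's gemstone must be topaz (nothing else left).
House 1 flower: only dahlia fits.
By clue 1, the iris grower is in house 2.
The person with the pearl is in house 2 (clue 2).
So house 3 gets diamond for gemstone.
So house 3 gets tulip for flower.
So: house 1 = topaz/dahlia, house 2 = pearl/iris, house 3 = diamond/tulip.

topaz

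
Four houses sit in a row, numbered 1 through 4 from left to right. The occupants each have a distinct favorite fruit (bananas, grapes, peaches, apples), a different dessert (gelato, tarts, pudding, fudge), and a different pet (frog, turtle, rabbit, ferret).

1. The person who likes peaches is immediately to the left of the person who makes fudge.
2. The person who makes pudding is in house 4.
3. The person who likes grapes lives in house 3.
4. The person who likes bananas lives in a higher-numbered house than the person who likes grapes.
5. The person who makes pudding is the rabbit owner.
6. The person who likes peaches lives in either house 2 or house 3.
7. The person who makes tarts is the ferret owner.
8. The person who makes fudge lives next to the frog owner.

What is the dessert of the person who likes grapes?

fudge

The person who makes pudding is in house 4 (clue 2).
Clue 3 places the person who likes grapes in house 3.
By clue 4, the person who likes bananas is in house 4.
From clue 5, the rabbit owner must be in house 4.
House 1's favorite fruit must be apples (nothing else left).
House 2's favorite fruit must be peaches (nothing else left).
Clue 1 places the person who makes fudge in house 3.
Clue 8: the frog owner is in house 2.
Clue 7 places the person who makes tarts in house 1.
From clue 7, the ferret owner must be in house 1.
That leaves gelato as the dessert for house 2.
That leaves turtle as the pet for house 3.
So: house 1 = apples/tarts/ferret, house 2 = peaches/gelato/frog, house 3 = grapes/fudge/turtle, house 4 = bananas/pudding/rabbit.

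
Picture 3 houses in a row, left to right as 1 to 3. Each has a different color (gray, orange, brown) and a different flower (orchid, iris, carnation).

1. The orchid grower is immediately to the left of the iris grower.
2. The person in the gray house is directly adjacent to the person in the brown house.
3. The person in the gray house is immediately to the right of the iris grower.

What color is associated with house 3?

gray

From clue 3, the person in the gray house must be in house 3.
Clue 3 places the iris grower in house 2.
The only flower still possible for house 3 is carnation.
Clue 2 places the person in the brown house in house 2.
House 1 color: only orange fits.
That leaves orchid as the flower for house 1.
So: house 1 = orange/orchid, house 2 = brown/iris, house 3 = gray/carnation.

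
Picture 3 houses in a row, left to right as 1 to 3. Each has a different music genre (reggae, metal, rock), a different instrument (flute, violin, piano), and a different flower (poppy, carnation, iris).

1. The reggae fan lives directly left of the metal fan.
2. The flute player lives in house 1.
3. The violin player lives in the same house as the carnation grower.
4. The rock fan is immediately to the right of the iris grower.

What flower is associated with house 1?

Clue 2: the flute player is in house 1.
That leaves reggae as the music genre for house 1.
By clue 1, the metal fan is in house 2.
That leaves rock as the music genre for house 3.
By clue 4, the iris grower is in house 2.
That leaves poppy as the flower for house 1.
That leaves carnation as the flower for house 3.
From clue 3, the violin player must be in house 3.
House 2 instrument: only piano fits.
So: house 1 = reggae/flute/poppy, house 2 = metal/piano/iris, house 3 = rock/violin/carnation.

poppy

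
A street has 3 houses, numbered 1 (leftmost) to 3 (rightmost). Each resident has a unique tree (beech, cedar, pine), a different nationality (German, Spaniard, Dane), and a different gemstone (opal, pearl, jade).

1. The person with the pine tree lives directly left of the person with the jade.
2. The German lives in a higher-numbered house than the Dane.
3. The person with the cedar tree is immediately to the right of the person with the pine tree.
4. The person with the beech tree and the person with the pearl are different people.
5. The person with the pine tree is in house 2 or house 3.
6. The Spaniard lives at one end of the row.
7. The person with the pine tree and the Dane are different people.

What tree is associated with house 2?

The person with the pine tree is in house 2 (clue 5).
Clue 7: the Dane is in house 1.
House 1's tree must be beech (nothing else left).
So house 3 gets cedar for tree.
So house 2 gets German for nationality.
House 3's nationality must be Spaniard (nothing else left).
The person with the jade is in house 3 (clue 1).
House 1's gemstone must be opal (nothing else left).
The only gemstone still possible for house 2 is pearl.
So: house 1 = beech/Dane/opal, house 2 = pine/German/pearl, house 3 = cedar/Spaniard/jade.

pine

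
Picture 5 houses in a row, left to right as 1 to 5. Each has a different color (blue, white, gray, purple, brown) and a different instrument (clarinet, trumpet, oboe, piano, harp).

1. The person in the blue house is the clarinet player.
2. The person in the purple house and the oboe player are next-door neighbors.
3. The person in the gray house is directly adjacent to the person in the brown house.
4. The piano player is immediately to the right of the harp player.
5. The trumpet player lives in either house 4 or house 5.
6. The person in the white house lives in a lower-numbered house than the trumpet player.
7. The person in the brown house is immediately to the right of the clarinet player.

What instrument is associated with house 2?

The trumpet player is narrowed to house 4 or 5; consider each.
Placing it in house 4 leads to a contradiction, so it's in house 5.
The harp player is narrowed to house 1 or 2 or 3; consider each.
Placing it in house 1 and house 3 leads to a contradiction, so it's in house 2.
By clue 4, the piano player is in house 3.
The person in the blue house is narrowed to house 1 or 4; consider each.
Placing it in house 4 leads to a contradiction, so it's in house 1.
By clue 1, the clarinet player is in house 1.
By clue 7, the person in the brown house is in house 2.
House 5's color must be purple (nothing else left).
So house 4 gets oboe for instrument.
From clue 3, the person in the gray house must be in house 3.
House 4 color: only white fits.
So: house 1 = blue/clarinet, house 2 = brown/harp, house 3 = gray/piano, house 4 = white/oboe, house 5 = purple/trumpet.

harp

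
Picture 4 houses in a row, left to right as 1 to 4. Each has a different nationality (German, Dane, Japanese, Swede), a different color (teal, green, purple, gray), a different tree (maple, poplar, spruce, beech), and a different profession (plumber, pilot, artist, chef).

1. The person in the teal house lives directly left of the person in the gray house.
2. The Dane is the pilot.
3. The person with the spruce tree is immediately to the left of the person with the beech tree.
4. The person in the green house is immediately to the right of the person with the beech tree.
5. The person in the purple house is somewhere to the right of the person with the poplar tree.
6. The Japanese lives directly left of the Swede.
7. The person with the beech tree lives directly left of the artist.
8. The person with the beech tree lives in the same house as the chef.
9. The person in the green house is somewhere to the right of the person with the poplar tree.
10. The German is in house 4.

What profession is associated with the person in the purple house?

From clue 10, the German must be in house 4.
That leaves teal as the color for house 1.
That leaves maple as the tree for house 4.
The person in the gray house is in house 2 (clue 1).
The Japanese is narrowed to house 1 or 2; consider each.
Placing it in house 1 leads to a contradiction, so it's in house 2.
Clue 6 places the Swede in house 3.
House 1 nationality: only Dane fits.
The pilot is in house 1 (clue 2).
The person in the green house is narrowed to house 3 or 4; consider each.
Placing it in house 3 leads to a contradiction, so it's in house 4.
Clue 4 places the person with the beech tree in house 3.
From clue 7, the artist must be in house 4.
Clue 8 places the chef in house 3.
The only color still possible for house 3 is purple.
House 2's profession must be plumber (nothing else left).
From clue 3, the person with the spruce tree must be in house 2.
The only tree still possible for house 1 is poplar.
So: house 1 = Dane/teal/poplar/pilot, house 2 = Japanese/gray/spruce/plumber, house 3 = Swede/purple/beech/chef, house 4 = German/green/maple/artist.

chef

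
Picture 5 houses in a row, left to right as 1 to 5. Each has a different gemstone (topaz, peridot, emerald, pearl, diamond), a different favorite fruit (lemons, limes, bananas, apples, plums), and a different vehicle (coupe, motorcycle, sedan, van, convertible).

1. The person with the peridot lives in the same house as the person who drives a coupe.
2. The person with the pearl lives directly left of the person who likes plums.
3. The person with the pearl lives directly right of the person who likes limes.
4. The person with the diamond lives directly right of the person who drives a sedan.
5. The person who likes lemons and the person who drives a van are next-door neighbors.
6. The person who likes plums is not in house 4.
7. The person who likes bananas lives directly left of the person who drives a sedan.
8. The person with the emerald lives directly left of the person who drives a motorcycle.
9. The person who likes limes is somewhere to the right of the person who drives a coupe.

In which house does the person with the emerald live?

2

From clue 3, the person with the pearl must be in house 4.
The person who likes limes is in house 3 (clue 3).
House 5's favorite fruit must be plums (nothing else left).
Clue 7: the person who likes bananas is in house 1.
Clue 7: the person who drives a sedan is in house 2.
By clue 1, the person with the peridot is in house 1.
By clue 4, the person with the diamond is in house 3.
That leaves topaz as the gemstone for house 5.
So house 1 gets coupe for vehicle.
Clue 8 places the person who drives a motorcycle in house 3.
That leaves emerald as the gemstone for house 2.
House 4's vehicle must be convertible (nothing else left).
House 5's vehicle must be van (nothing else left).
Clue 5 places the person who likes lemons in house 4.
That leaves apples as the favorite fruit for house 2.
So: house 1 = peridot/bananas/coupe, house 2 = emerald/apples/sedan, house 3 = diamond/limes/motorcycle, house 4 = pearl/lemons/convertible, house 5 = topaz/plums/van.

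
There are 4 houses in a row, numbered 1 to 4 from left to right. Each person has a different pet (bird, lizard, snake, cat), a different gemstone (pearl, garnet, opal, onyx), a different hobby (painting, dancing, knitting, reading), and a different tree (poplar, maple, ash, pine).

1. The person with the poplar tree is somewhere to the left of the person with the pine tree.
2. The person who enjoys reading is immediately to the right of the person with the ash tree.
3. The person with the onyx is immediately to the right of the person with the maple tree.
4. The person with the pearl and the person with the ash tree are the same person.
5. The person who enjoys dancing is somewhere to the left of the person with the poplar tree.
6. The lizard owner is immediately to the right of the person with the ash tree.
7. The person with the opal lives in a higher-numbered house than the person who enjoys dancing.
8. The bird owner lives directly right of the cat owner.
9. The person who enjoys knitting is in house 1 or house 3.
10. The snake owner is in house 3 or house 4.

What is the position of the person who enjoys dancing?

1

So house 1 gets cat for pet.
House 4's tree must be pine (nothing else left).
From clue 8, the bird owner must be in house 2.
The only tree still possible for house 1 is maple.
By clue 3, the person with the onyx is in house 2.
House 1 gemstone: only garnet fits.
The only gemstone still possible for house 4 is opal.
The person with the ash tree is in house 3 (clue 4).
Clue 6 places the lizard owner in house 4.
So house 3 gets snake for pet.
So house 3 gets pearl for gemstone.
That leaves poplar as the tree for house 2.
Clue 2: the person who enjoys reading is in house 4.
By clue 5, the person who enjoys dancing is in house 1.
House 2 hobby: only painting fits.
So house 3 gets knitting for hobby.
So: house 1 = cat/garnet/dancing/maple, house 2 = bird/onyx/painting/poplar, house 3 = snake/pearl/knitting/ash, house 4 = lizard/opal/reading/pine.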